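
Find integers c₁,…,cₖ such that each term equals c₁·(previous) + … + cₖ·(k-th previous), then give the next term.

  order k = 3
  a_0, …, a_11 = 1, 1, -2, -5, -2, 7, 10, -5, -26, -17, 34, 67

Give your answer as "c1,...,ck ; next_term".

2,-3,2 ; -2

  a_3 = 2·-2 + -3·1 + 2·1 = -5
  a_4 = 2·-5 + -3·-2 + 2·1 = -2
  a_5 = 2·-2 + -3·-5 + 2·-2 = 7
  a_6 = 2·7 + -3·-2 + 2·-5 = 10
  a_7 = 2·10 + -3·7 + 2·-2 = -5
  a_8 = 2·-5 + -3·10 + 2·7 = -26
  a_9 = 2·-26 + -3·-5 + 2·10 = -17
  a_10 = 2·-17 + -3·-26 + 2·-5 = 34
  a_11 = 2·34 + -3·-17 + 2·-26 = 67
  a_12 = 2·67 + -3·34 + 2·-17 = -2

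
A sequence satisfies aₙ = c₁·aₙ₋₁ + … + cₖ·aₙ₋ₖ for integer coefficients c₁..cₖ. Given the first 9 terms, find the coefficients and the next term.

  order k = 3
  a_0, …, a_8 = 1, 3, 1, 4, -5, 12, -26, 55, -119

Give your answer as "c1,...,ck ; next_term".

  a_3 = -1·1 + 2·3 + -1·1 = 4
  a_4 = -1·4 + 2·1 + -1·3 = -5
  a_5 = -1·-5 + 2·4 + -1·1 = 12
  a_6 = -1·12 + 2·-5 + -1·4 = -26
  a_7 = -1·-26 + 2·12 + -1·-5 = 55
  a_8 = -1·55 + 2·-26 + -1·12 = -119
  a_9 = -1·-119 + 2·55 + -1·-26 = 255

-1,2,-1 ; 255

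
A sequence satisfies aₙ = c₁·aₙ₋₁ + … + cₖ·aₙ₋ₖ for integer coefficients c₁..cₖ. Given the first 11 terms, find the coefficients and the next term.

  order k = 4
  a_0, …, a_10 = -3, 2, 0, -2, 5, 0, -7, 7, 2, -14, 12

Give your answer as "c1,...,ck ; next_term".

  a_4 = 0·-2 + -1·0 + 1·2 + -1·-3 = 5
  a_5 = 0·5 + -1·-2 + 1·0 + -1·2 = 0
  a_6 = 0·0 + -1·5 + 1·-2 + -1·0 = -7
  a_7 = 0·-7 + -1·0 + 1·5 + -1·-2 = 7
  a_8 = 0·7 + -1·-7 + 1·0 + -1·5 = 2
  a_9 = 0·2 + -1·7 + 1·-7 + -1·0 = -14
  a_10 = 0·-14 + -1·2 + 1·7 + -1·-7 = 12
  a_11 = 0·12 + -1·-14 + 1·2 + -1·7 = 9

0,-1,1,-1 ; 9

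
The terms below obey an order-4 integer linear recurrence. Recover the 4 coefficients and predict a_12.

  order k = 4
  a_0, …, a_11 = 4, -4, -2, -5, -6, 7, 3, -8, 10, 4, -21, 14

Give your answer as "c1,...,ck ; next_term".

0,-1,1,-1 ; 15

  a_4 = 0·-5 + -1·-2 + 1·-4 + -1·4 = -6
  a_5 = 0·-6 + -1·-5 + 1·-2 + -1·-4 = 7
  a_6 = 0·7 + -1·-6 + 1·-5 + -1·-2 = 3
  a_7 = 0·3 + -1·7 + 1·-6 + -1·-5 = -8
  a_8 = 0·-8 + -1·3 + 1·7 + -1·-6 = 10
  a_9 = 0·10 + -1·-8 + 1·3 + -1·7 = 4
  a_10 = 0·4 + -1·10 + 1·-8 + -1·3 = -21
  a_11 = 0·-21 + -1·4 + 1·10 + -1·-8 = 14
  a_12 = 0·14 + -1·-21 + 1·4 + -1·10 = 15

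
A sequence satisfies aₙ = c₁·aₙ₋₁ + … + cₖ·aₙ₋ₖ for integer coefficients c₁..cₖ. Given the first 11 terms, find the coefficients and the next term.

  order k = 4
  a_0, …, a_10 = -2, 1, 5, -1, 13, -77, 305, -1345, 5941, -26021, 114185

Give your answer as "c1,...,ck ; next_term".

  a_4 = -4·-1 + 1·5 + -4·1 + -4·-2 = 13
  a_5 = -4·13 + 1·-1 + -4·5 + -4·1 = -77
  a_6 = -4·-77 + 1·13 + -4·-1 + -4·5 = 305
  a_7 = -4·305 + 1·-77 + -4·13 + -4·-1 = -1345
  a_8 = -4·-1345 + 1·305 + -4·-77 + -4·13 = 5941
  a_9 = -4·5941 + 1·-1345 + -4·305 + -4·-77 = -26021
  a_10 = -4·-26021 + 1·5941 + -4·-1345 + -4·305 = 114185
  a_11 = -4·114185 + 1·-26021 + -4·5941 + -4·-1345 = -501145

-4,1,-4,-4 ; -501145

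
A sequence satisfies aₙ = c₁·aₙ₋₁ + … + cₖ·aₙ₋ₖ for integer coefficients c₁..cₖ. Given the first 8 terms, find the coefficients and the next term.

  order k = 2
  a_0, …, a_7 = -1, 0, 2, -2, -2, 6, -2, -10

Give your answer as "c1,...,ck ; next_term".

-1,-2 ; 14

  a_2 = -1·0 + -2·-1 = 2
  a_3 = -1·2 + -2·0 = -2
  a_4 = -1·-2 + -2·2 = -2
  a_5 = -1·-2 + -2·-2 = 6
  a_6 = -1·6 + -2·-2 = -2
  a_7 = -1·-2 + -2·6 = -10
  a_8 = -1·-10 + -2·-2 = 14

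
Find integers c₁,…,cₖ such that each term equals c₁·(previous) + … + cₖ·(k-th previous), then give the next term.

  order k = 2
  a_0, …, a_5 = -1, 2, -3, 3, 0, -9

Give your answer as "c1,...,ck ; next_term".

  a_2 = -3·2 + -3·-1 = -3
  a_3 = -3·-3 + -3·2 = 3
  a_4 = -3·3 + -3·-3 = 0
  a_5 = -3·0 + -3·3 = -9
  a_6 = -3·-9 + -3·0 = 27

-3,-3 ; 27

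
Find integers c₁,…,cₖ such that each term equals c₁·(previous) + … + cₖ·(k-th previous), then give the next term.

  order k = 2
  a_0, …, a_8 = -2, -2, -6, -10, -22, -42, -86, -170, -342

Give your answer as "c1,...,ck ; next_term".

1,2 ; -682

  a_2 = 1·-2 + 2·-2 = -6
  a_3 = 1·-6 + 2·-2 = -10
  a_4 = 1·-10 + 2·-6 = -22
  a_5 = 1·-22 + 2·-10 = -42
  a_6 = 1·-42 + 2·-22 = -86
  a_7 = 1·-86 + 2·-42 = -170
  a_8 = 1·-170 + 2·-86 = -342
  a_9 = 1·-342 + 2·-170 = -682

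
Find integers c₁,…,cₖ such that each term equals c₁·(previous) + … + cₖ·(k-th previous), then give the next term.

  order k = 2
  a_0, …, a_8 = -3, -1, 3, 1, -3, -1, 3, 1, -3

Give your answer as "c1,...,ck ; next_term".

0,-1 ; -1

  a_2 = 0·-1 + -1·-3 = 3
  a_3 = 0·3 + -1·-1 = 1
  a_4 = 0·1 + -1·3 = -3
  a_5 = 0·-3 + -1·1 = -1
  a_6 = 0·-1 + -1·-3 = 3
  a_7 = 0·3 + -1·-1 = 1
  a_8 = 0·1 + -1·3 = -3
  a_9 = 0·-3 + -1·1 = -1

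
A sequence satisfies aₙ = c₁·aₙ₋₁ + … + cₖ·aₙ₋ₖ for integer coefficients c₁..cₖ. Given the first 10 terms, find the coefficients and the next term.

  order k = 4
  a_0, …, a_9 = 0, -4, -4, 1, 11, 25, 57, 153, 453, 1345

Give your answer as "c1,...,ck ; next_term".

3,0,-2,4 ; 3957

  a_4 = 3·1 + 0·-4 + -2·-4 + 4·0 = 11
  a_5 = 3·11 + 0·1 + -2·-4 + 4·-4 = 25
  a_6 = 3·25 + 0·11 + -2·1 + 4·-4 = 57
  a_7 = 3·57 + 0·25 + -2·11 + 4·1 = 153
  a_8 = 3·153 + 0·57 + -2·25 + 4·11 = 453
  a_9 = 3·453 + 0·153 + -2·57 + 4·25 = 1345
  a_10 = 3·1345 + 0·453 + -2·153 + 4·57 = 3957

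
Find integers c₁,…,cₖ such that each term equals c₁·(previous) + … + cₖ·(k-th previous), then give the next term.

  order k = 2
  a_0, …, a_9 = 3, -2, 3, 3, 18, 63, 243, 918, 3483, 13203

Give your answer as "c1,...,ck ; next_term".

3,3 ; 50058

  a_2 = 3·-2 + 3·3 = 3
  a_3 = 3·3 + 3·-2 = 3
  a_4 = 3·3 + 3·3 = 18
  a_5 = 3·18 + 3·3 = 63
  a_6 = 3·63 + 3·18 = 243
  a_7 = 3·243 + 3·63 = 918
  a_8 = 3·918 + 3·243 = 3483
  a_9 = 3·3483 + 3·918 = 13203
  a_10 = 3·13203 + 3·3483 = 50058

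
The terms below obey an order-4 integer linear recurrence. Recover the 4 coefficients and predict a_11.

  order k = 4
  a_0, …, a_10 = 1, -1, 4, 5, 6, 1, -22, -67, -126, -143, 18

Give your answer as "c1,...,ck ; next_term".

2,-1,-2,-2 ; 565

  a_4 = 2·5 + -1·4 + -2·-1 + -2·1 = 6
  a_5 = 2·6 + -1·5 + -2·4 + -2·-1 = 1
  a_6 = 2·1 + -1·6 + -2·5 + -2·4 = -22
  a_7 = 2·-22 + -1·1 + -2·6 + -2·5 = -67
  a_8 = 2·-67 + -1·-22 + -2·1 + -2·6 = -126
  a_9 = 2·-126 + -1·-67 + -2·-22 + -2·1 = -143
  a_10 = 2·-143 + -1·-126 + -2·-67 + -2·-22 = 18
  a_11 = 2·18 + -1·-143 + -2·-126 + -2·-67 = 565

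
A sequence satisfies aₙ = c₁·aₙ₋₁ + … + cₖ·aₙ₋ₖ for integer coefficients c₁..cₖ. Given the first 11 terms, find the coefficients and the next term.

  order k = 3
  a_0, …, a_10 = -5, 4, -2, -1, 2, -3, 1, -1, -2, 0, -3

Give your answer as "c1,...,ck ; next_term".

0,1,1 ; -2

  a_3 = 0·-2 + 1·4 + 1·-5 = -1
  a_4 = 0·-1 + 1·-2 + 1·4 = 2
  a_5 = 0·2 + 1·-1 + 1·-2 = -3
  a_6 = 0·-3 + 1·2 + 1·-1 = 1
  a_7 = 0·1 + 1·-3 + 1·2 = -1
  a_8 = 0·-1 + 1·1 + 1·-3 = -2
  a_9 = 0·-2 + 1·-1 + 1·1 = 0
  a_10 = 0·0 + 1·-2 + 1·-1 = -3
  a_11 = 0·-3 + 1·0 + 1·-2 = -2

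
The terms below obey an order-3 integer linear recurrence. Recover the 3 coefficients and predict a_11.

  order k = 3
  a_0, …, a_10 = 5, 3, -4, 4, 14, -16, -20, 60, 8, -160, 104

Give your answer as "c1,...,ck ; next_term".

  a_3 = 0·-4 + -2·3 + 2·5 = 4
  a_4 = 0·4 + -2·-4 + 2·3 = 14
  a_5 = 0·14 + -2·4 + 2·-4 = -16
  a_6 = 0·-16 + -2·14 + 2·4 = -20
  a_7 = 0·-20 + -2·-16 + 2·14 = 60
  a_8 = 0·60 + -2·-20 + 2·-16 = 8
  a_9 = 0·8 + -2·60 + 2·-20 = -160
  a_10 = 0·-160 + -2·8 + 2·60 = 104
  a_11 = 0·104 + -2·-160 + 2·8 = 336

0,-2,2 ; 336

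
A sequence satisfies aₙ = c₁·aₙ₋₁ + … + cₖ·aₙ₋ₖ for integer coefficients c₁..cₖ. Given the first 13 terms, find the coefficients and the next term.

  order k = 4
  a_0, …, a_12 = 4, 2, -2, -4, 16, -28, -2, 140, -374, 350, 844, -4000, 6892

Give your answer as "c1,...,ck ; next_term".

  a_4 = -2·-4 + -3·-2 + 3·2 + -1·4 = 16
  a_5 = -2·16 + -3·-4 + 3·-2 + -1·2 = -28
  a_6 = -2·-28 + -3·16 + 3·-4 + -1·-2 = -2
  a_7 = -2·-2 + -3·-28 + 3·16 + -1·-4 = 140
  a_8 = -2·140 + -3·-2 + 3·-28 + -1·16 = -374
  a_9 = -2·-374 + -3·140 + 3·-2 + -1·-28 = 350
  a_10 = -2·350 + -3·-374 + 3·140 + -1·-2 = 844
  a_11 = -2·844 + -3·350 + 3·-374 + -1·140 = -4000
  a_12 = -2·-4000 + -3·844 + 3·350 + -1·-374 = 6892
  a_13 = -2·6892 + -3·-4000 + 3·844 + -1·350 = 398

-2,-3,3,-1 ; 398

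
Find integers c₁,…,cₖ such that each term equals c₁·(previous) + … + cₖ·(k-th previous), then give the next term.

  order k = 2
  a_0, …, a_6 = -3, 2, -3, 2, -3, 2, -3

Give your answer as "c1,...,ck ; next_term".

0,1 ; 2

  a_2 = 0·2 + 1·-3 = -3
  a_3 = 0·-3 + 1·2 = 2
  a_4 = 0·2 + 1·-3 = -3
  a_5 = 0·-3 + 1·2 = 2
  a_6 = 0·2 + 1·-3 = -3
  a_7 = 0·-3 + 1·2 = 2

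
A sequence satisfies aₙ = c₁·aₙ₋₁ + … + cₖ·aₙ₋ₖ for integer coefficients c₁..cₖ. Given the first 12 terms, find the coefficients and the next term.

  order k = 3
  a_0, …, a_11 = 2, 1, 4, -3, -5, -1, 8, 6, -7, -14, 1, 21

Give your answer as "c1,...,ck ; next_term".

  a_3 = 0·4 + -1·1 + -1·2 = -3
  a_4 = 0·-3 + -1·4 + -1·1 = -5
  a_5 = 0·-5 + -1·-3 + -1·4 = -1
  a_6 = 0·-1 + -1·-5 + -1·-3 = 8
  a_7 = 0·8 + -1·-1 + -1·-5 = 6
  a_8 = 0·6 + -1·8 + -1·-1 = -7
  a_9 = 0·-7 + -1·6 + -1·8 = -14
  a_10 = 0·-14 + -1·-7 + -1·6 = 1
  a_11 = 0·1 + -1·-14 + -1·-7 = 21
  a_12 = 0·21 + -1·1 + -1·-14 = 13

0,-1,-1 ; 13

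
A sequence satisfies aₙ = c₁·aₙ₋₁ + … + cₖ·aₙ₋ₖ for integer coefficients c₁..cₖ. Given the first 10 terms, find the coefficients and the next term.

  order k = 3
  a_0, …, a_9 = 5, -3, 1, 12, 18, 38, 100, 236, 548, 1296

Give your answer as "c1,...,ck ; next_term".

2,0,2 ; 3064

  a_3 = 2·1 + 0·-3 + 2·5 = 12
  a_4 = 2·12 + 0·1 + 2·-3 = 18
  a_5 = 2·18 + 0·12 + 2·1 = 38
  a_6 = 2·38 + 0·18 + 2·12 = 100
  a_7 = 2·100 + 0·38 + 2·18 = 236
  a_8 = 2·236 + 0·100 + 2·38 = 548
  a_9 = 2·548 + 0·236 + 2·100 = 1296
  a_10 = 2·1296 + 0·548 + 2·236 = 3064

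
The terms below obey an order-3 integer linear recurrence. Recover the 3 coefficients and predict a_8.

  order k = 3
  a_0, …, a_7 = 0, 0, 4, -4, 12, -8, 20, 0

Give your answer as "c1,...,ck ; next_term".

-1,2,3 ; 16

  a_3 = -1·4 + 2·0 + 3·0 = -4
  a_4 = -1·-4 + 2·4 + 3·0 = 12
  a_5 = -1·12 + 2·-4 + 3·4 = -8
  a_6 = -1·-8 + 2·12 + 3·-4 = 20
  a_7 = -1·20 + 2·-8 + 3·12 = 0
  a_8 = -1·0 + 2·20 + 3·-8 = 16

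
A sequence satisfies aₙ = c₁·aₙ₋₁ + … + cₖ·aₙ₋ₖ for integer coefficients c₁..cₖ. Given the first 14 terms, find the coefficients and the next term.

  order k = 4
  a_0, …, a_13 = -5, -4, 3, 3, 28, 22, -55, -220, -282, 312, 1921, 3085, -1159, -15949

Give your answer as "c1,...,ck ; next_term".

  a_4 = 1·3 + -2·3 + -4·-4 + -3·-5 = 28
  a_5 = 1·28 + -2·3 + -4·3 + -3·-4 = 22
  a_6 = 1·22 + -2·28 + -4·3 + -3·3 = -55
  a_7 = 1·-55 + -2·22 + -4·28 + -3·3 = -220
  a_8 = 1·-220 + -2·-55 + -4·22 + -3·28 = -282
  a_9 = 1·-282 + -2·-220 + -4·-55 + -3·22 = 312
  a_10 = 1·312 + -2·-282 + -4·-220 + -3·-55 = 1921
  a_11 = 1·1921 + -2·312 + -4·-282 + -3·-220 = 3085
  a_12 = 1·3085 + -2·1921 + -4·312 + -3·-282 = -1159
  a_13 = 1·-1159 + -2·3085 + -4·1921 + -3·312 = -15949
  a_14 = 1·-15949 + -2·-1159 + -4·3085 + -3·1921 = -31734

1,-2,-4,-3 ; -31734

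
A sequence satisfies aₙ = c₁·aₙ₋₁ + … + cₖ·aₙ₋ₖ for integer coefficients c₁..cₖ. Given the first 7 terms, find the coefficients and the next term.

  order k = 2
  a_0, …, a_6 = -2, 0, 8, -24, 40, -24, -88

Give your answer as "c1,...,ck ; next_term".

  a_2 = -3·0 + -4·-2 = 8
  a_3 = -3·8 + -4·0 = -24
  a_4 = -3·-24 + -4·8 = 40
  a_5 = -3·40 + -4·-24 = -24
  a_6 = -3·-24 + -4·40 = -88
  a_7 = -3·-88 + -4·-24 = 360

-3,-4 ; 360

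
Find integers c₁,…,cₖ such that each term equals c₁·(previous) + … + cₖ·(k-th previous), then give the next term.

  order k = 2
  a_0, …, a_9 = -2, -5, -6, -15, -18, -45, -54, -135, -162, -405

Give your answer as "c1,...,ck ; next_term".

0,3 ; -486

  a_2 = 0·-5 + 3·-2 = -6
  a_3 = 0·-6 + 3·-5 = -15
  a_4 = 0·-15 + 3·-6 = -18
  a_5 = 0·-18 + 3·-15 = -45
  a_6 = 0·-45 + 3·-18 = -54
  a_7 = 0·-54 + 3·-45 = -135
  a_8 = 0·-135 + 3·-54 = -162
  a_9 = 0·-162 + 3·-135 = -405
  a_10 = 0·-405 + 3·-162 = -486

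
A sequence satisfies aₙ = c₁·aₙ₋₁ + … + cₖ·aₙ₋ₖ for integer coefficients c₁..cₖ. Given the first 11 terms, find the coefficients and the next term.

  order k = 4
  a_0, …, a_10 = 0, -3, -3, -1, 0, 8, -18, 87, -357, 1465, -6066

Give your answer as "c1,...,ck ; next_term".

  a_4 = -3·-1 + 4·-3 + -3·-3 + -1·0 = 0
  a_5 = -3·0 + 4·-1 + -3·-3 + -1·-3 = 8
  a_6 = -3·8 + 4·0 + -3·-1 + -1·-3 = -18
  a_7 = -3·-18 + 4·8 + -3·0 + -1·-1 = 87
  a_8 = -3·87 + 4·-18 + -3·8 + -1·0 = -357
  a_9 = -3·-357 + 4·87 + -3·-18 + -1·8 = 1465
  a_10 = -3·1465 + 4·-357 + -3·87 + -1·-18 = -6066
  a_11 = -3·-6066 + 4·1465 + -3·-357 + -1·87 = 25042

-3,4,-3,-1 ; 25042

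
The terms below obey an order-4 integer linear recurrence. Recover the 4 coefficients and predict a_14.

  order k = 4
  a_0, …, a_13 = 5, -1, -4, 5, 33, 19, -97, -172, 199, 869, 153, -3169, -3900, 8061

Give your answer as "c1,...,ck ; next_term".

  a_4 = 1·5 + -3·-4 + -1·-1 + 3·5 = 33
  a_5 = 1·33 + -3·5 + -1·-4 + 3·-1 = 19
  a_6 = 1·19 + -3·33 + -1·5 + 3·-4 = -97
  a_7 = 1·-97 + -3·19 + -1·33 + 3·5 = -172
  a_8 = 1·-172 + -3·-97 + -1·19 + 3·33 = 199
  a_9 = 1·199 + -3·-172 + -1·-97 + 3·19 = 869
  a_10 = 1·869 + -3·199 + -1·-172 + 3·-97 = 153
  a_11 = 1·153 + -3·869 + -1·199 + 3·-172 = -3169
  a_12 = 1·-3169 + -3·153 + -1·869 + 3·199 = -3900
  a_13 = 1·-3900 + -3·-3169 + -1·153 + 3·869 = 8061
  a_14 = 1·8061 + -3·-3900 + -1·-3169 + 3·153 = 23389

1,-3,-1,3 ; 23389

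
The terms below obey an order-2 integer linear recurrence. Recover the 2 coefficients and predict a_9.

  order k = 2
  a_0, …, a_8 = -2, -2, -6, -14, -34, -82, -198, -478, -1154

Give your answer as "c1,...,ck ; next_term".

2,1 ; -2786

  a_2 = 2·-2 + 1·-2 = -6
  a_3 = 2·-6 + 1·-2 = -14
  a_4 = 2·-14 + 1·-6 = -34
  a_5 = 2·-34 + 1·-14 = -82
  a_6 = 2·-82 + 1·-34 = -198
  a_7 = 2·-198 + 1·-82 = -478
  a_8 = 2·-478 + 1·-198 = -1154
  a_9 = 2·-1154 + 1·-478 = -2786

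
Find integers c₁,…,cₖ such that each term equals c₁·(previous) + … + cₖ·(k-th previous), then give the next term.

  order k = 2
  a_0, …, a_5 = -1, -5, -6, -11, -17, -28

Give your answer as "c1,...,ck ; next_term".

  a_2 = 1·-5 + 1·-1 = -6
  a_3 = 1·-6 + 1·-5 = -11
  a_4 = 1·-11 + 1·-6 = -17
  a_5 = 1·-17 + 1·-11 = -28
  a_6 = 1·-28 + 1·-17 = -45

1,1 ; -45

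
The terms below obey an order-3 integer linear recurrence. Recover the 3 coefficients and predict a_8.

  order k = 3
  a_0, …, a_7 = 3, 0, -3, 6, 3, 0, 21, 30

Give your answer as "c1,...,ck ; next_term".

  a_3 = 1·-3 + 1·0 + 3·3 = 6
  a_4 = 1·6 + 1·-3 + 3·0 = 3
  a_5 = 1·3 + 1·6 + 3·-3 = 0
  a_6 = 1·0 + 1·3 + 3·6 = 21
  a_7 = 1·21 + 1·0 + 3·3 = 30
  a_8 = 1·30 + 1·21 + 3·0 = 51

1,1,3 ; 51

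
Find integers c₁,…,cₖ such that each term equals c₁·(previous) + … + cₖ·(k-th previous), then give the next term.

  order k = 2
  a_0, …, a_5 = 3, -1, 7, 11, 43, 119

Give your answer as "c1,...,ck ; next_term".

2,3 ; 367

  a_2 = 2·-1 + 3·3 = 7
  a_3 = 2·7 + 3·-1 = 11
  a_4 = 2·11 + 3·7 = 43
  a_5 = 2·43 + 3·11 = 119
  a_6 = 2·119 + 3·43 = 367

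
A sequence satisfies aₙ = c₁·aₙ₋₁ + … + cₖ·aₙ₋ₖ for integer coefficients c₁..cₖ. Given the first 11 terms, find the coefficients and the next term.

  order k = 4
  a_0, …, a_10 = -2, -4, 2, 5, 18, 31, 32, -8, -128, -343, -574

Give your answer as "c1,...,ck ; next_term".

  a_4 = 2·5 + -1·2 + -2·-4 + -1·-2 = 18
  a_5 = 2·18 + -1·5 + -2·2 + -1·-4 = 31
  a_6 = 2·31 + -1·18 + -2·5 + -1·2 = 32
  a_7 = 2·32 + -1·31 + -2·18 + -1·5 = -8
  a_8 = 2·-8 + -1·32 + -2·31 + -1·18 = -128
  a_9 = 2·-128 + -1·-8 + -2·32 + -1·31 = -343
  a_10 = 2·-343 + -1·-128 + -2·-8 + -1·32 = -574
  a_11 = 2·-574 + -1·-343 + -2·-128 + -1·-8 = -541

2,-1,-2,-1 ; -541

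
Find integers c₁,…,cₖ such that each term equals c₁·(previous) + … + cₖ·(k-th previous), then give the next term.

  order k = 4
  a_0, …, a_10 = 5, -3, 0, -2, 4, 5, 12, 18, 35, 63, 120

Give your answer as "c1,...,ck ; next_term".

  a_4 = 2·-2 + 0·0 + -1·-3 + 1·5 = 4
  a_5 = 2·4 + 0·-2 + -1·0 + 1·-3 = 5
  a_6 = 2·5 + 0·4 + -1·-2 + 1·0 = 12
  a_7 = 2·12 + 0·5 + -1·4 + 1·-2 = 18
  a_8 = 2·18 + 0·12 + -1·5 + 1·4 = 35
  a_9 = 2·35 + 0·18 + -1·12 + 1·5 = 63
  a_10 = 2·63 + 0·35 + -1·18 + 1·12 = 120
  a_11 = 2·120 + 0·63 + -1·35 + 1·18 = 223

2,0,-1,1 ; 223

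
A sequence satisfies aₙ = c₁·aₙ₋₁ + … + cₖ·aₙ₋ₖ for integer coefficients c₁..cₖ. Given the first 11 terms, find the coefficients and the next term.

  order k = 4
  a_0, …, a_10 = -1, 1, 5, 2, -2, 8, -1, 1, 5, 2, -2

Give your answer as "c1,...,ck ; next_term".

  a_4 = -1·2 + 0·5 + 1·1 + 1·-1 = -2
  a_5 = -1·-2 + 0·2 + 1·5 + 1·1 = 8
  a_6 = -1·8 + 0·-2 + 1·2 + 1·5 = -1
  a_7 = -1·-1 + 0·8 + 1·-2 + 1·2 = 1
  a_8 = -1·1 + 0·-1 + 1·8 + 1·-2 = 5
  a_9 = -1·5 + 0·1 + 1·-1 + 1·8 = 2
  a_10 = -1·2 + 0·5 + 1·1 + 1·-1 = -2
  a_11 = -1·-2 + 0·2 + 1·5 + 1·1 = 8

-1,0,1,1 ; 8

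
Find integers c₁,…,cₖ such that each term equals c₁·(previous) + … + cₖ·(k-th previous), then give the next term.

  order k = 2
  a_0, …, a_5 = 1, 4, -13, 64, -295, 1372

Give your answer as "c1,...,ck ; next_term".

-4,3 ; -6373

  a_2 = -4·4 + 3·1 = -13
  a_3 = -4·-13 + 3·4 = 64
  a_4 = -4·64 + 3·-13 = -295
  a_5 = -4·-295 + 3·64 = 1372
  a_6 = -4·1372 + 3·-295 = -6373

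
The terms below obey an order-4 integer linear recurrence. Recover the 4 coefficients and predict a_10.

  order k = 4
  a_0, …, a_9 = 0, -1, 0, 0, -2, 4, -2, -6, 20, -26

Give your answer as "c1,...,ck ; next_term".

-1,-1,2,-2 ; -2

  a_4 = -1·0 + -1·0 + 2·-1 + -2·0 = -2
  a_5 = -1·-2 + -1·0 + 2·0 + -2·-1 = 4
  a_6 = -1·4 + -1·-2 + 2·0 + -2·0 = -2
  a_7 = -1·-2 + -1·4 + 2·-2 + -2·0 = -6
  a_8 = -1·-6 + -1·-2 + 2·4 + -2·-2 = 20
  a_9 = -1·20 + -1·-6 + 2·-2 + -2·4 = -26
  a_10 = -1·-26 + -1·20 + 2·-6 + -2·-2 = -2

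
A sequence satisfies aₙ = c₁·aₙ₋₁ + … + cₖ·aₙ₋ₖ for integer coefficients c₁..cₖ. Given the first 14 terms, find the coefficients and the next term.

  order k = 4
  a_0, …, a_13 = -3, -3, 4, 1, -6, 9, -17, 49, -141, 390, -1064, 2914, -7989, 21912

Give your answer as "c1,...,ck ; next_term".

  a_4 = -2·1 + 2·4 + 1·-3 + 3·-3 = -6
  a_5 = -2·-6 + 2·1 + 1·4 + 3·-3 = 9
  a_6 = -2·9 + 2·-6 + 1·1 + 3·4 = -17
  a_7 = -2·-17 + 2·9 + 1·-6 + 3·1 = 49
  a_8 = -2·49 + 2·-17 + 1·9 + 3·-6 = -141
  a_9 = -2·-141 + 2·49 + 1·-17 + 3·9 = 390
  a_10 = -2·390 + 2·-141 + 1·49 + 3·-17 = -1064
  a_11 = -2·-1064 + 2·390 + 1·-141 + 3·49 = 2914
  a_12 = -2·2914 + 2·-1064 + 1·390 + 3·-141 = -7989
  a_13 = -2·-7989 + 2·2914 + 1·-1064 + 3·390 = 21912
  a_14 = -2·21912 + 2·-7989 + 1·2914 + 3·-1064 = -60080

-2,2,1,3 ; -60080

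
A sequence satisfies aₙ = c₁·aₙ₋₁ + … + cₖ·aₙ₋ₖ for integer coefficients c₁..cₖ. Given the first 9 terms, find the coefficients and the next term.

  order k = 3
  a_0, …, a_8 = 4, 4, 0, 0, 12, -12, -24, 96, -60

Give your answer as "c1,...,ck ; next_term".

  a_3 = -1·0 + -3·4 + 3·4 = 0
  a_4 = -1·0 + -3·0 + 3·4 = 12
  a_5 = -1·12 + -3·0 + 3·0 = -12
  a_6 = -1·-12 + -3·12 + 3·0 = -24
  a_7 = -1·-24 + -3·-12 + 3·12 = 96
  a_8 = -1·96 + -3·-24 + 3·-12 = -60
  a_9 = -1·-60 + -3·96 + 3·-24 = -300

-1,-3,3 ; -300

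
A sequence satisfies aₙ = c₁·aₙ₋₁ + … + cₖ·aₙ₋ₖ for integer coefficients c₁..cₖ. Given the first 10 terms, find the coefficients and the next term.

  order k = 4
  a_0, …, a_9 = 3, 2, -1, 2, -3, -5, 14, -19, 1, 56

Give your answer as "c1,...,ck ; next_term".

  a_4 = -1·2 + -1·-1 + 2·2 + -2·3 = -3
  a_5 = -1·-3 + -1·2 + 2·-1 + -2·2 = -5
  a_6 = -1·-5 + -1·-3 + 2·2 + -2·-1 = 14
  a_7 = -1·14 + -1·-5 + 2·-3 + -2·2 = -19
  a_8 = -1·-19 + -1·14 + 2·-5 + -2·-3 = 1
  a_9 = -1·1 + -1·-19 + 2·14 + -2·-5 = 56
  a_10 = -1·56 + -1·1 + 2·-19 + -2·14 = -123

-1,-1,2,-2 ; -123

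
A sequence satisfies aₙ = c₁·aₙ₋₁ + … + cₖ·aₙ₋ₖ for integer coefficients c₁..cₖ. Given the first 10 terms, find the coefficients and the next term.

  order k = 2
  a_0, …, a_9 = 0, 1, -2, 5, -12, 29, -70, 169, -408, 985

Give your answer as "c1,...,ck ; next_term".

-2,1 ; -2378

  a_2 = -2·1 + 1·0 = -2
  a_3 = -2·-2 + 1·1 = 5
  a_4 = -2·5 + 1·-2 = -12
  a_5 = -2·-12 + 1·5 = 29
  a_6 = -2·29 + 1·-12 = -70
  a_7 = -2·-70 + 1·29 = 169
  a_8 = -2·169 + 1·-70 = -408
  a_9 = -2·-408 + 1·169 = 985
  a_10 = -2·985 + 1·-408 = -2378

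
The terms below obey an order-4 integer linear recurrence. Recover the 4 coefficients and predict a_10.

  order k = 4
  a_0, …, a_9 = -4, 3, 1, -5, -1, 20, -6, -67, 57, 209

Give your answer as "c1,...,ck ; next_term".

0,-3,2,1 ; -311

  a_4 = 0·-5 + -3·1 + 2·3 + 1·-4 = -1
  a_5 = 0·-1 + -3·-5 + 2·1 + 1·3 = 20
  a_6 = 0·20 + -3·-1 + 2·-5 + 1·1 = -6
  a_7 = 0·-6 + -3·20 + 2·-1 + 1·-5 = -67
  a_8 = 0·-67 + -3·-6 + 2·20 + 1·-1 = 57
  a_9 = 0·57 + -3·-67 + 2·-6 + 1·20 = 209
  a_10 = 0·209 + -3·57 + 2·-67 + 1·-6 = -311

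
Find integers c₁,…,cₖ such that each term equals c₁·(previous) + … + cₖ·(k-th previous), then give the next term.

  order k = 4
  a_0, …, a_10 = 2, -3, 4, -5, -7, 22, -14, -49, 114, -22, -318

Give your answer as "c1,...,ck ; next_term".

  a_4 = -1·-5 + -2·4 + 2·-3 + 1·2 = -7
  a_5 = -1·-7 + -2·-5 + 2·4 + 1·-3 = 22
  a_6 = -1·22 + -2·-7 + 2·-5 + 1·4 = -14
  a_7 = -1·-14 + -2·22 + 2·-7 + 1·-5 = -49
  a_8 = -1·-49 + -2·-14 + 2·22 + 1·-7 = 114
  a_9 = -1·114 + -2·-49 + 2·-14 + 1·22 = -22
  a_10 = -1·-22 + -2·114 + 2·-49 + 1·-14 = -318
  a_11 = -1·-318 + -2·-22 + 2·114 + 1·-49 = 541

-1,-2,2,1 ; 541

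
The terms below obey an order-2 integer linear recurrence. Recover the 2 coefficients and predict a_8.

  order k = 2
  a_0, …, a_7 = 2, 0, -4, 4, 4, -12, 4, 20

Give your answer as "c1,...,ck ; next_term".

-1,-2 ; -28

  a_2 = -1·0 + -2·2 = -4
  a_3 = -1·-4 + -2·0 = 4
  a_4 = -1·4 + -2·-4 = 4
  a_5 = -1·4 + -2·4 = -12
  a_6 = -1·-12 + -2·4 = 4
  a_7 = -1·4 + -2·-12 = 20
  a_8 = -1·20 + -2·4 = -28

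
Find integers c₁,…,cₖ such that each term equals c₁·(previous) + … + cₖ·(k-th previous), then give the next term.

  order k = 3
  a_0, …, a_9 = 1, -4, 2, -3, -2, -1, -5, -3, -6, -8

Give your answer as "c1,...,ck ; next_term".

0,1,1 ; -9

  a_3 = 0·2 + 1·-4 + 1·1 = -3
  a_4 = 0·-3 + 1·2 + 1·-4 = -2
  a_5 = 0·-2 + 1·-3 + 1·2 = -1
  a_6 = 0·-1 + 1·-2 + 1·-3 = -5
  a_7 = 0·-5 + 1·-1 + 1·-2 = -3
  a_8 = 0·-3 + 1·-5 + 1·-1 = -6
  a_9 = 0·-6 + 1·-3 + 1·-5 = -8
  a_10 = 0·-8 + 1·-6 + 1·-3 = -9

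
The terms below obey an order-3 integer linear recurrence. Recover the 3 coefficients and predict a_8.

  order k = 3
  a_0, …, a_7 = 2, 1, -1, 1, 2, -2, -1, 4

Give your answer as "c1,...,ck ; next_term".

0,-1,1 ; -1

  a_3 = 0·-1 + -1·1 + 1·2 = 1
  a_4 = 0·1 + -1·-1 + 1·1 = 2
  a_5 = 0·2 + -1·1 + 1·-1 = -2
  a_6 = 0·-2 + -1·2 + 1·1 = -1
  a_7 = 0·-1 + -1·-2 + 1·2 = 4
  a_8 = 0·4 + -1·-1 + 1·-2 = -1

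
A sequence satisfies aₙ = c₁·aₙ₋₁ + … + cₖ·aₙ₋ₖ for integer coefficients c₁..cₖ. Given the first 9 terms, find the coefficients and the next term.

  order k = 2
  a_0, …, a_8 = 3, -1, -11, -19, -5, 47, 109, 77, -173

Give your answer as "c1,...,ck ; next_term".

  a_2 = 2·-1 + -3·3 = -11
  a_3 = 2·-11 + -3·-1 = -19
  a_4 = 2·-19 + -3·-11 = -5
  a_5 = 2·-5 + -3·-19 = 47
  a_6 = 2·47 + -3·-5 = 109
  a_7 = 2·109 + -3·47 = 77
  a_8 = 2·77 + -3·109 = -173
  a_9 = 2·-173 + -3·77 = -577

2,-3 ; -577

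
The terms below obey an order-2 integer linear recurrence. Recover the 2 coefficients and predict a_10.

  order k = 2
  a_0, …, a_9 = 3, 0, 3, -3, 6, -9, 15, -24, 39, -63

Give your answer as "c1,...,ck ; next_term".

  a_2 = -1·0 + 1·3 = 3
  a_3 = -1·3 + 1·0 = -3
  a_4 = -1·-3 + 1·3 = 6
  a_5 = -1·6 + 1·-3 = -9
  a_6 = -1·-9 + 1·6 = 15
  a_7 = -1·15 + 1·-9 = -24
  a_8 = -1·-24 + 1·15 = 39
  a_9 = -1·39 + 1·-24 = -63
  a_10 = -1·-63 + 1·39 = 102

-1,1 ; 102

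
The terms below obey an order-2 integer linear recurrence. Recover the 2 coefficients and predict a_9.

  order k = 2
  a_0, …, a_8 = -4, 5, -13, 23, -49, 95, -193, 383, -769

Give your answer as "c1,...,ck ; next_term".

  a_2 = -1·5 + 2·-4 = -13
  a_3 = -1·-13 + 2·5 = 23
  a_4 = -1·23 + 2·-13 = -49
  a_5 = -1·-49 + 2·23 = 95
  a_6 = -1·95 + 2·-49 = -193
  a_7 = -1·-193 + 2·95 = 383
  a_8 = -1·383 + 2·-193 = -769
  a_9 = -1·-769 + 2·383 = 1535

-1,2 ; 1535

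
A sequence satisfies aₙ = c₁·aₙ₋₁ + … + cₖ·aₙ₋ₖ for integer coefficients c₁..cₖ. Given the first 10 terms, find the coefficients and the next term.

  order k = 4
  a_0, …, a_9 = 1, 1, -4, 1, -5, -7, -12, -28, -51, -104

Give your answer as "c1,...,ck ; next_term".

  a_4 = 2·1 + 1·-4 + -1·1 + -2·1 = -5
  a_5 = 2·-5 + 1·1 + -1·-4 + -2·1 = -7
  a_6 = 2·-7 + 1·-5 + -1·1 + -2·-4 = -12
  a_7 = 2·-12 + 1·-7 + -1·-5 + -2·1 = -28
  a_8 = 2·-28 + 1·-12 + -1·-7 + -2·-5 = -51
  a_9 = 2·-51 + 1·-28 + -1·-12 + -2·-7 = -104
  a_10 = 2·-104 + 1·-51 + -1·-28 + -2·-12 = -207

2,1,-1,-2 ; -207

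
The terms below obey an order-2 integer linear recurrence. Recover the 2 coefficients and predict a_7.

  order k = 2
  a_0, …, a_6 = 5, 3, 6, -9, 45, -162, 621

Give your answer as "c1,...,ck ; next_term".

-3,3 ; -2349

  a_2 = -3·3 + 3·5 = 6
  a_3 = -3·6 + 3·3 = -9
  a_4 = -3·-9 + 3·6 = 45
  a_5 = -3·45 + 3·-9 = -162
  a_6 = -3·-162 + 3·45 = 621
  a_7 = -3·621 + 3·-162 = -2349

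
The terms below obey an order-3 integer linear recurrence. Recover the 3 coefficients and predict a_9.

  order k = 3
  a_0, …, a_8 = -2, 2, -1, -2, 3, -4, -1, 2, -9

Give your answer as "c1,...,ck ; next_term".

  a_3 = 0·-1 + 1·2 + 2·-2 = -2
  a_4 = 0·-2 + 1·-1 + 2·2 = 3
  a_5 = 0·3 + 1·-2 + 2·-1 = -4
  a_6 = 0·-4 + 1·3 + 2·-2 = -1
  a_7 = 0·-1 + 1·-4 + 2·3 = 2
  a_8 = 0·2 + 1·-1 + 2·-4 = -9
  a_9 = 0·-9 + 1·2 + 2·-1 = 0

0,1,2 ; 0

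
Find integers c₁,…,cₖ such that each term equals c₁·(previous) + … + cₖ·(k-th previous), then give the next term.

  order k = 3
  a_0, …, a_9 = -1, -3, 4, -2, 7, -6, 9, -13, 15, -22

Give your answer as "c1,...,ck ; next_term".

0,1,-1 ; 28

  a_3 = 0·4 + 1·-3 + -1·-1 = -2
  a_4 = 0·-2 + 1·4 + -1·-3 = 7
  a_5 = 0·7 + 1·-2 + -1·4 = -6
  a_6 = 0·-6 + 1·7 + -1·-2 = 9
  a_7 = 0·9 + 1·-6 + -1·7 = -13
  a_8 = 0·-13 + 1·9 + -1·-6 = 15
  a_9 = 0·15 + 1·-13 + -1·9 = -22
  a_10 = 0·-22 + 1·15 + -1·-13 = 28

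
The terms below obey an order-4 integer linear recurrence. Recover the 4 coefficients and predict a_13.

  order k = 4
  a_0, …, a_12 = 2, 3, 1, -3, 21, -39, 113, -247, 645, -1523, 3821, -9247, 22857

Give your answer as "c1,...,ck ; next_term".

  a_4 = -2·-3 + 2·1 + 3·3 + 2·2 = 21
  a_5 = -2·21 + 2·-3 + 3·1 + 2·3 = -39
  a_6 = -2·-39 + 2·21 + 3·-3 + 2·1 = 113
  a_7 = -2·113 + 2·-39 + 3·21 + 2·-3 = -247
  a_8 = -2·-247 + 2·113 + 3·-39 + 2·21 = 645
  a_9 = -2·645 + 2·-247 + 3·113 + 2·-39 = -1523
  a_10 = -2·-1523 + 2·645 + 3·-247 + 2·113 = 3821
  a_11 = -2·3821 + 2·-1523 + 3·645 + 2·-247 = -9247
  a_12 = -2·-9247 + 2·3821 + 3·-1523 + 2·645 = 22857
  a_13 = -2·22857 + 2·-9247 + 3·3821 + 2·-1523 = -55791

-2,2,3,2 ; -55791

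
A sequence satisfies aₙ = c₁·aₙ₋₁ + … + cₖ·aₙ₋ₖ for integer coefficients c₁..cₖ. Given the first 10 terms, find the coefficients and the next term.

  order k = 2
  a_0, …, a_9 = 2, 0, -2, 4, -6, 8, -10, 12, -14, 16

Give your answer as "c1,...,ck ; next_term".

-2,-1 ; -18

  a_2 = -2·0 + -1·2 = -2
  a_3 = -2·-2 + -1·0 = 4
  a_4 = -2·4 + -1·-2 = -6
  a_5 = -2·-6 + -1·4 = 8
  a_6 = -2·8 + -1·-6 = -10
  a_7 = -2·-10 + -1·8 = 12
  a_8 = -2·12 + -1·-10 = -14
  a_9 = -2·-14 + -1·12 = 16
  a_10 = -2·16 + -1·-14 = -18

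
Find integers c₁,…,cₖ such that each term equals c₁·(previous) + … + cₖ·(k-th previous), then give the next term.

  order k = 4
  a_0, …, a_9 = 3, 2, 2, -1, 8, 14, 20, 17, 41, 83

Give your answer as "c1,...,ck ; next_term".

  a_4 = 1·-1 + 0·2 + 0·2 + 3·3 = 8
  a_5 = 1·8 + 0·-1 + 0·2 + 3·2 = 14
  a_6 = 1·14 + 0·8 + 0·-1 + 3·2 = 20
  a_7 = 1·20 + 0·14 + 0·8 + 3·-1 = 17
  a_8 = 1·17 + 0·20 + 0·14 + 3·8 = 41
  a_9 = 1·41 + 0·17 + 0·20 + 3·14 = 83
  a_10 = 1·83 + 0·41 + 0·17 + 3·20 = 143

1,0,0,3 ; 143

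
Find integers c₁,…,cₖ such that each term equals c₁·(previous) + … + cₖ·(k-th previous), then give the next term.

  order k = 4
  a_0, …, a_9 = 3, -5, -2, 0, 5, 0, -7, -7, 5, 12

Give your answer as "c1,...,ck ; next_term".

1,-1,0,1 ; 0

  a_4 = 1·0 + -1·-2 + 0·-5 + 1·3 = 5
  a_5 = 1·5 + -1·0 + 0·-2 + 1·-5 = 0
  a_6 = 1·0 + -1·5 + 0·0 + 1·-2 = -7
  a_7 = 1·-7 + -1·0 + 0·5 + 1·0 = -7
  a_8 = 1·-7 + -1·-7 + 0·0 + 1·5 = 5
  a_9 = 1·5 + -1·-7 + 0·-7 + 1·0 = 12
  a_10 = 1·12 + -1·5 + 0·-7 + 1·-7 = 0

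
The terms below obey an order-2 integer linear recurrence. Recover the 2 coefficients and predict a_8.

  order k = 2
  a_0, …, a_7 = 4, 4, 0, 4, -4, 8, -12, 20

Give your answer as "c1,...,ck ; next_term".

  a_2 = -1·4 + 1·4 = 0
  a_3 = -1·0 + 1·4 = 4
  a_4 = -1·4 + 1·0 = -4
  a_5 = -1·-4 + 1·4 = 8
  a_6 = -1·8 + 1·-4 = -12
  a_7 = -1·-12 + 1·8 = 20
  a_8 = -1·20 + 1·-12 = -32

-1,1 ; -32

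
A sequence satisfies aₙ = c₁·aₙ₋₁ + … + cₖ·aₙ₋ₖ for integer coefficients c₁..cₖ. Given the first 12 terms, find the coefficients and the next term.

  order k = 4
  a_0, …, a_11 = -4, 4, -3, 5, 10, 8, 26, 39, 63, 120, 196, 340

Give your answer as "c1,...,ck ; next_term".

  a_4 = 1·5 + 1·-3 + 1·4 + -1·-4 = 10
  a_5 = 1·10 + 1·5 + 1·-3 + -1·4 = 8
  a_6 = 1·8 + 1·10 + 1·5 + -1·-3 = 26
  a_7 = 1·26 + 1·8 + 1·10 + -1·5 = 39
  a_8 = 1·39 + 1·26 + 1·8 + -1·10 = 63
  a_9 = 1·63 + 1·39 + 1·26 + -1·8 = 120
  a_10 = 1·120 + 1·63 + 1·39 + -1·26 = 196
  a_11 = 1·196 + 1·120 + 1·63 + -1·39 = 340
  a_12 = 1·340 + 1·196 + 1·120 + -1·63 = 593

1,1,1,-1 ; 593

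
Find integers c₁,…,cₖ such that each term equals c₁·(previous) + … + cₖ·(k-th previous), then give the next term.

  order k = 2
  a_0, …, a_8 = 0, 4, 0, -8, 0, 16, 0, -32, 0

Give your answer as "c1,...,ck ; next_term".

  a_2 = 0·4 + -2·0 = 0
  a_3 = 0·0 + -2·4 = -8
  a_4 = 0·-8 + -2·0 = 0
  a_5 = 0·0 + -2·-8 = 16
  a_6 = 0·16 + -2·0 = 0
  a_7 = 0·0 + -2·16 = -32
  a_8 = 0·-32 + -2·0 = 0
  a_9 = 0·0 + -2·-32 = 64

0,-2 ; 64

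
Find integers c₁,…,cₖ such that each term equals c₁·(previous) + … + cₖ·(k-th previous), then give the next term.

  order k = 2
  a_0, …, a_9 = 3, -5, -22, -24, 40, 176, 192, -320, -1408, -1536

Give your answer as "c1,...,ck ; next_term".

2,-4 ; 2560

  a_2 = 2·-5 + -4·3 = -22
  a_3 = 2·-22 + -4·-5 = -24
  a_4 = 2·-24 + -4·-22 = 40
  a_5 = 2·40 + -4·-24 = 176
  a_6 = 2·176 + -4·40 = 192
  a_7 = 2·192 + -4·176 = -320
  a_8 = 2·-320 + -4·192 = -1408
  a_9 = 2·-1408 + -4·-320 = -1536
  a_10 = 2·-1536 + -4·-1408 = 2560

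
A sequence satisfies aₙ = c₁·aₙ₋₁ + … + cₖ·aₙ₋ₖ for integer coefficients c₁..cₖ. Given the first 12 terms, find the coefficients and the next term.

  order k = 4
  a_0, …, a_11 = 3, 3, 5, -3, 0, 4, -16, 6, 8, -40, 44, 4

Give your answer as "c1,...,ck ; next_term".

  a_4 = 0·-3 + 0·5 + 2·3 + -2·3 = 0
  a_5 = 0·0 + 0·-3 + 2·5 + -2·3 = 4
  a_6 = 0·4 + 0·0 + 2·-3 + -2·5 = -16
  a_7 = 0·-16 + 0·4 + 2·0 + -2·-3 = 6
  a_8 = 0·6 + 0·-16 + 2·4 + -2·0 = 8
  a_9 = 0·8 + 0·6 + 2·-16 + -2·4 = -40
  a_10 = 0·-40 + 0·8 + 2·6 + -2·-16 = 44
  a_11 = 0·44 + 0·-40 + 2·8 + -2·6 = 4
  a_12 = 0·4 + 0·44 + 2·-40 + -2·8 = -96

0,0,2,-2 ; -96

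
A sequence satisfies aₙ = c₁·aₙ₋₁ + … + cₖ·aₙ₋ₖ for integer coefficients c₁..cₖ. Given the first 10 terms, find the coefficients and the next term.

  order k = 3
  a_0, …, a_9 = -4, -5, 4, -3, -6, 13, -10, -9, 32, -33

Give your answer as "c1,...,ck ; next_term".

  a_3 = -1·4 + -1·-5 + 1·-4 = -3
  a_4 = -1·-3 + -1·4 + 1·-5 = -6
  a_5 = -1·-6 + -1·-3 + 1·4 = 13
  a_6 = -1·13 + -1·-6 + 1·-3 = -10
  a_7 = -1·-10 + -1·13 + 1·-6 = -9
  a_8 = -1·-9 + -1·-10 + 1·13 = 32
  a_9 = -1·32 + -1·-9 + 1·-10 = -33
  a_10 = -1·-33 + -1·32 + 1·-9 = -8

-1,-1,1 ; -8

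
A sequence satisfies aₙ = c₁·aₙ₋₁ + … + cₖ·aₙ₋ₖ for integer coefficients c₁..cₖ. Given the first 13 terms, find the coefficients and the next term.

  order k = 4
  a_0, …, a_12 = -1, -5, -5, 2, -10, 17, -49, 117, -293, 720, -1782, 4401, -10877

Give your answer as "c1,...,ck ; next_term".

-2,1,0,1 ; 26875

  a_4 = -2·2 + 1·-5 + 0·-5 + 1·-1 = -10
  a_5 = -2·-10 + 1·2 + 0·-5 + 1·-5 = 17
  a_6 = -2·17 + 1·-10 + 0·2 + 1·-5 = -49
  a_7 = -2·-49 + 1·17 + 0·-10 + 1·2 = 117
  a_8 = -2·117 + 1·-49 + 0·17 + 1·-10 = -293
  a_9 = -2·-293 + 1·117 + 0·-49 + 1·17 = 720
  a_10 = -2·720 + 1·-293 + 0·117 + 1·-49 = -1782
  a_11 = -2·-1782 + 1·720 + 0·-293 + 1·117 = 4401
  a_12 = -2·4401 + 1·-1782 + 0·720 + 1·-293 = -10877
  a_13 = -2·-10877 + 1·4401 + 0·-1782 + 1·720 = 26875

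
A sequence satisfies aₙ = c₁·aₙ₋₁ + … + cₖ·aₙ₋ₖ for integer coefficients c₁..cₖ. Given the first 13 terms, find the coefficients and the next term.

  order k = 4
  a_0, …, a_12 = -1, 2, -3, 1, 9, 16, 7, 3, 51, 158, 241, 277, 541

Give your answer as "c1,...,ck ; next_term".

2,-2,2,3 ; 1484

  a_4 = 2·1 + -2·-3 + 2·2 + 3·-1 = 9
  a_5 = 2·9 + -2·1 + 2·-3 + 3·2 = 16
  a_6 = 2·16 + -2·9 + 2·1 + 3·-3 = 7
  a_7 = 2·7 + -2·16 + 2·9 + 3·1 = 3
  a_8 = 2·3 + -2·7 + 2·16 + 3·9 = 51
  a_9 = 2·51 + -2·3 + 2·7 + 3·16 = 158
  a_10 = 2·158 + -2·51 + 2·3 + 3·7 = 241
  a_11 = 2·241 + -2·158 + 2·51 + 3·3 = 277
  a_12 = 2·277 + -2·241 + 2·158 + 3·51 = 541
  a_13 = 2·541 + -2·277 + 2·241 + 3·158 = 1484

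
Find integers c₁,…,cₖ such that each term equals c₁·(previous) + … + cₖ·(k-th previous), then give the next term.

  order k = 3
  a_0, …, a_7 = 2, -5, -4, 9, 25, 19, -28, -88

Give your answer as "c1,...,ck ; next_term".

2,-3,1 ; -73

  a_3 = 2·-4 + -3·-5 + 1·2 = 9
  a_4 = 2·9 + -3·-4 + 1·-5 = 25
  a_5 = 2·25 + -3·9 + 1·-4 = 19
  a_6 = 2·19 + -3·25 + 1·9 = -28
  a_7 = 2·-28 + -3·19 + 1·25 = -88
  a_8 = 2·-88 + -3·-28 + 1·19 = -73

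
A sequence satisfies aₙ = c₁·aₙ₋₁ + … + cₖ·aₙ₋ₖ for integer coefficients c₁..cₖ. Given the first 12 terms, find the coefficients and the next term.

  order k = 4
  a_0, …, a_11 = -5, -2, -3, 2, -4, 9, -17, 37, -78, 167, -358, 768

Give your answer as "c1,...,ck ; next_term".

  a_4 = -2·2 + 1·-3 + 1·-2 + -1·-5 = -4
  a_5 = -2·-4 + 1·2 + 1·-3 + -1·-2 = 9
  a_6 = -2·9 + 1·-4 + 1·2 + -1·-3 = -17
  a_7 = -2·-17 + 1·9 + 1·-4 + -1·2 = 37
  a_8 = -2·37 + 1·-17 + 1·9 + -1·-4 = -78
  a_9 = -2·-78 + 1·37 + 1·-17 + -1·9 = 167
  a_10 = -2·167 + 1·-78 + 1·37 + -1·-17 = -358
  a_11 = -2·-358 + 1·167 + 1·-78 + -1·37 = 768
  a_12 = -2·768 + 1·-358 + 1·167 + -1·-78 = -1649

-2,1,1,-1 ; -1649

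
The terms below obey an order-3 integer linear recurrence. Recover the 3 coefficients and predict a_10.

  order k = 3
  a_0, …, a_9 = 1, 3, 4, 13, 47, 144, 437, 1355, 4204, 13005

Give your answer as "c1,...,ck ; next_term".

3,-1,4 ; 40231

  a_3 = 3·4 + -1·3 + 4·1 = 13
  a_4 = 3·13 + -1·4 + 4·3 = 47
  a_5 = 3·47 + -1·13 + 4·4 = 144
  a_6 = 3·144 + -1·47 + 4·13 = 437
  a_7 = 3·437 + -1·144 + 4·47 = 1355
  a_8 = 3·1355 + -1·437 + 4·144 = 4204
  a_9 = 3·4204 + -1·1355 + 4·437 = 13005
  a_10 = 3·13005 + -1·4204 + 4·1355 = 40231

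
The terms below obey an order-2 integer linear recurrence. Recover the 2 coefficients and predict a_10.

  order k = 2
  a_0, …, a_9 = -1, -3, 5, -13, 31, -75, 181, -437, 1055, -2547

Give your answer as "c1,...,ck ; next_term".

-2,1 ; 6149

  a_2 = -2·-3 + 1·-1 = 5
  a_3 = -2·5 + 1·-3 = -13
  a_4 = -2·-13 + 1·5 = 31
  a_5 = -2·31 + 1·-13 = -75
  a_6 = -2·-75 + 1·31 = 181
  a_7 = -2·181 + 1·-75 = -437
  a_8 = -2·-437 + 1·181 = 1055
  a_9 = -2·1055 + 1·-437 = -2547
  a_10 = -2·-2547 + 1·1055 = 6149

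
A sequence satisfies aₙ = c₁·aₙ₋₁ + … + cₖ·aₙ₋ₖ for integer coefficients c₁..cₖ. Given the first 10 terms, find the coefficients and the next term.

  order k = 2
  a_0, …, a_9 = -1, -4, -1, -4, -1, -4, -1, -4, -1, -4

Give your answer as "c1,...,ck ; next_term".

  a_2 = 0·-4 + 1·-1 = -1
  a_3 = 0·-1 + 1·-4 = -4
  a_4 = 0·-4 + 1·-1 = -1
  a_5 = 0·-1 + 1·-4 = -4
  a_6 = 0·-4 + 1·-1 = -1
  a_7 = 0·-1 + 1·-4 = -4
  a_8 = 0·-4 + 1·-1 = -1
  a_9 = 0·-1 + 1·-4 = -4
  a_10 = 0·-4 + 1·-1 = -1

0,1 ; -1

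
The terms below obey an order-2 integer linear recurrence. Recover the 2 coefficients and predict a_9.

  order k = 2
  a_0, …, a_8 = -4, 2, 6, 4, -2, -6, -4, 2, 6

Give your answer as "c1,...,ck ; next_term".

  a_2 = 1·2 + -1·-4 = 6
  a_3 = 1·6 + -1·2 = 4
  a_4 = 1·4 + -1·6 = -2
  a_5 = 1·-2 + -1·4 = -6
  a_6 = 1·-6 + -1·-2 = -4
  a_7 = 1·-4 + -1·-6 = 2
  a_8 = 1·2 + -1·-4 = 6
  a_9 = 1·6 + -1·2 = 4

1,-1 ; 4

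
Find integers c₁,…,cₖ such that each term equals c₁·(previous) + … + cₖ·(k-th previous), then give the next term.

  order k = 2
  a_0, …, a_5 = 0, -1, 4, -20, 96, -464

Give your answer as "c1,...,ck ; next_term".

  a_2 = -4·-1 + 4·0 = 4
  a_3 = -4·4 + 4·-1 = -20
  a_4 = -4·-20 + 4·4 = 96
  a_5 = -4·96 + 4·-20 = -464
  a_6 = -4·-464 + 4·96 = 2240

-4,4 ; 2240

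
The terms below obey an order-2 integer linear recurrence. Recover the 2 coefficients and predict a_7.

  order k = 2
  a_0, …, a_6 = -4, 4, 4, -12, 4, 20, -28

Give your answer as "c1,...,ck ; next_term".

  a_2 = -1·4 + -2·-4 = 4
  a_3 = -1·4 + -2·4 = -12
  a_4 = -1·-12 + -2·4 = 4
  a_5 = -1·4 + -2·-12 = 20
  a_6 = -1·20 + -2·4 = -28
  a_7 = -1·-28 + -2·20 = -12

-1,-2 ; -12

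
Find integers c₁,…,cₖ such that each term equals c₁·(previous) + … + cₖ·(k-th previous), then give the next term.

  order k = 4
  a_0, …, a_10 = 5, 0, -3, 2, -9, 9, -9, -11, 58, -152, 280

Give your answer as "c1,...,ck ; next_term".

-2,0,3,-1 ; -375

  a_4 = -2·2 + 0·-3 + 3·0 + -1·5 = -9
  a_5 = -2·-9 + 0·2 + 3·-3 + -1·0 = 9
  a_6 = -2·9 + 0·-9 + 3·2 + -1·-3 = -9
  a_7 = -2·-9 + 0·9 + 3·-9 + -1·2 = -11
  a_8 = -2·-11 + 0·-9 + 3·9 + -1·-9 = 58
  a_9 = -2·58 + 0·-11 + 3·-9 + -1·9 = -152
  a_10 = -2·-152 + 0·58 + 3·-11 + -1·-9 = 280
  a_11 = -2·280 + 0·-152 + 3·58 + -1·-11 = -375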